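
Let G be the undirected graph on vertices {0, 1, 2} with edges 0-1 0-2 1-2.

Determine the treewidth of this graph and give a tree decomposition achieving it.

Treewidth 2.
Bags: B1 = {0, 1, 2}
Tree: (single bag)

With just one bag of size 3, the width is 3 − 1 = 2, so tw(G) ≤ 2. On the other hand G contains the 3-clique {0, 1, 2}. A clique must lie in a single bag of any decomposition, so no decomposition can have width below 2. Therefore the treewidth is 2.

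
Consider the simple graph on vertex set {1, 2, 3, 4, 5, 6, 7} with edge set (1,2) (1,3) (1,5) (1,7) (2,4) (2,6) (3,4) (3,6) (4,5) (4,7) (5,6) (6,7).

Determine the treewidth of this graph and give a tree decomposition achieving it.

The largest bag has 4 vertices, giving width 3; this decomposition certifies tw(G) ≤ 3. For the lower bound: the 4 vertex sets {1,2}, {3,4}, {6}, {5} are disjoint, each induces a connected subgraph, and every pair is joined by at least one edge of G. Contracting each set to a single vertex therefore yields K_{4} as a minor, and since treewidth is minor-monotone, tw(G) ≥ tw(K_{4}) = 3. Therefore the treewidth is 3.

Treewidth 3.
One optimal decomposition is:
Bags: B1 = {1, 2, 4, 6}  B2 = {1, 3, 4, 6}  B3 = {1, 4, 5, 6}  B4 = {1, 4, 6, 7}
Tree: B1–B2, B2–B3, B3–B4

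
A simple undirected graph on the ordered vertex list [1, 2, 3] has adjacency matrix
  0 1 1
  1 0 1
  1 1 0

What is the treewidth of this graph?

2

A width-2 tree decomposition is:
Bags: B1 = {1, 2, 3}
Tree: (single bag)
With just one bag of size 3, the width is 3 − 1 = 2, so tw(G) ≤ 2. For the lower bound, the 3 vertices {1, 2, 3} are pairwise adjacent, and any tree decomposition puts a clique entirely inside one bag — forcing width ≥ 2. Hence tw(G) = 2 exactly.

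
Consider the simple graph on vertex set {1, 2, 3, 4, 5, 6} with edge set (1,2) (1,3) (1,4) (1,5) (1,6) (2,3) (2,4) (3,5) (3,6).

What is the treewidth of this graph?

A width-2 tree decomposition is:
Bags: B1 = {1, 2, 3}  B2 = {1, 2, 4}  B3 = {1, 3, 6}  B4 = {1, 3, 5}
Tree: B1–B2, B1–B3, B3–B4
Every bag has size at most 3, so the width is 3 − 1 = 2 and tw(G) ≤ 2. For the lower bound, the 3 vertices {1, 2, 3} are pairwise adjacent, and any tree decomposition puts a clique entirely inside one bag — forcing width ≥ 2. The upper and lower bounds meet at 2, so that is the treewidth.

2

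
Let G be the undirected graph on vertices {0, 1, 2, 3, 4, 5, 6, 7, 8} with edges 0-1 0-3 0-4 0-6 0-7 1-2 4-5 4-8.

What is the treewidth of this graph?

A width-1 tree decomposition is:
Bags: B1 = {0, 4}  B2 = {0, 7}  B3 = {0, 1}  B4 = {0, 3}  B5 = {4, 5}  B6 = {4, 8}  B7 = {0, 6}  B8 = {1, 2}
Tree: B1–B2, B1–B3, B3–B4, B1–B5, B1–B6, B2–B7, B3–B8
The largest bag has 2 vertices, giving width 1; this decomposition certifies tw(G) ≤ 1. G has an edge, so its treewidth is at least 1. Hence tw(G) = 1 exactly.

1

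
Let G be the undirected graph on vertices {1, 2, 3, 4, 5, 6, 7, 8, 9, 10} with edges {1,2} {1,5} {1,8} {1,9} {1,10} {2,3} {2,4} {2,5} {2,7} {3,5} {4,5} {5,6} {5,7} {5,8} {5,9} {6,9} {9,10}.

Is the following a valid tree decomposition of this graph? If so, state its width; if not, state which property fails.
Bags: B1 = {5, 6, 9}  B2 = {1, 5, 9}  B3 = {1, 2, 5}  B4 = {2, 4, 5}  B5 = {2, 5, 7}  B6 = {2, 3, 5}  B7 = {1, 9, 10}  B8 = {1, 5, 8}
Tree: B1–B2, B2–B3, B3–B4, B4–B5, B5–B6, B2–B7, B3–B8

Yes; width 2.

Vertex coverage: the bags together contain {1, 2, 3, 4, 5, 6, 7, 8, 9, 10}, the full vertex set. Edge coverage: each edge of G has both endpoints in at least one bag. Running intersection: for every vertex, the bags containing it form a connected subtree. All three properties hold, so this is a valid tree decomposition of width max|bag| − 1 = 2, and hence tw(G) ≤ 2.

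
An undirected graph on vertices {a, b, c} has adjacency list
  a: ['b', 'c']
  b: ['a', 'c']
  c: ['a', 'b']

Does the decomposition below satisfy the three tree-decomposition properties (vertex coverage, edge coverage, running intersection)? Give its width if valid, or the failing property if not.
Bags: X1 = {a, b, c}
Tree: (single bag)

Checking the three conditions: (i) the bags cover all of {a, b, c}; (ii) for each edge, some bag contains both endpoints; (iii) the bags containing any fixed vertex form a subtree. All hold, so the decomposition is valid with width 3 − 1 = 2.

Yes; width 2.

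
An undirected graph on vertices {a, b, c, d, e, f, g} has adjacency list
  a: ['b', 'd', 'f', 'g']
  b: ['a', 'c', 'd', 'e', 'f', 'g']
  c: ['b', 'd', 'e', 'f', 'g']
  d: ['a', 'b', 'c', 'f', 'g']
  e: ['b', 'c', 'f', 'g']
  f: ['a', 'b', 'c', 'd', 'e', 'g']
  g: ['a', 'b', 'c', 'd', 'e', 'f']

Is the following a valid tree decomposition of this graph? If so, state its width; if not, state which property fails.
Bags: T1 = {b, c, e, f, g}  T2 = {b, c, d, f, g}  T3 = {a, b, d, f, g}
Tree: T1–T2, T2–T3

Checking the three conditions: (i) the bags cover all of {a, b, c, d, e, f, g}; (ii) for each edge, some bag contains both endpoints; (iii) the bags containing any fixed vertex form a subtree. All hold, so the decomposition is valid with width 5 − 1 = 4.

Yes; width 4.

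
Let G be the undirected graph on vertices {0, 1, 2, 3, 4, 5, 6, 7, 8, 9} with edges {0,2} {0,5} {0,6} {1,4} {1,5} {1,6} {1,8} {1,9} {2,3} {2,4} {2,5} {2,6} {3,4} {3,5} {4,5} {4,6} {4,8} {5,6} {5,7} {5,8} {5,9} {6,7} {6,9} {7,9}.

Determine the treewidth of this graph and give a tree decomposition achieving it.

The largest bag has 4 vertices, giving width 3; this decomposition certifies tw(G) ≤ 3. For the lower bound, the 4 vertices {1, 4, 5, 8} are pairwise adjacent, and any tree decomposition puts a clique entirely inside one bag — forcing width ≥ 3. Hence tw(G) = 3 exactly.

Treewidth 3.
One optimal decomposition is:
Bags: B1 = {1, 4, 5, 6}  B2 = {2, 4, 5, 6}  B3 = {1, 4, 5, 8}  B4 = {1, 5, 6, 9}  B5 = {0, 2, 5, 6}  B6 = {2, 3, 4, 5}  B7 = {5, 6, 7, 9}
Tree: B1–B2, B1–B3, B1–B4, B2–B5, B2–B6, B4–B7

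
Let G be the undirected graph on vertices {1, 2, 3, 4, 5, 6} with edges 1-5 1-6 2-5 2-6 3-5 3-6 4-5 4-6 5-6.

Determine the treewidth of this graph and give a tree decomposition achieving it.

Treewidth 2.
Bags: B1 = {1, 5, 6}  B2 = {2, 5, 6}  B3 = {3, 5, 6}  B4 = {4, 5, 6}
Tree: B1–B2, B1–B3, B2–B4

Each bag holds 3 vertices, so the decomposition has width 2, which upper-bounds the treewidth. On the other hand G contains the 3-clique {1, 5, 6}. A clique must lie in a single bag of any decomposition, so no decomposition can have width below 2. The upper and lower bounds meet at 2, so that is the treewidth.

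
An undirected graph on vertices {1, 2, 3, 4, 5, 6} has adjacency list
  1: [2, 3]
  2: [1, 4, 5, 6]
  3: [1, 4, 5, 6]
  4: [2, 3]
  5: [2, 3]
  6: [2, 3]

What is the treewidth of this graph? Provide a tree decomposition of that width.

The largest bag has 3 vertices, giving width 2; this decomposition certifies tw(G) ≤ 2. Since 3–4–2–1–3 is a cycle in G, G is not acyclic. Forests are exactly the graphs of treewidth ≤ 1, so tw(G) ≥ 2. Combining the bounds, tw(G) = 2.

Treewidth 2.
One optimal decomposition is:
Bags: B1 = {2, 3, 4}  B2 = {1, 2, 3}  B3 = {2, 3, 6}  B4 = {2, 3, 5}
Tree: B1–B2, B2–B3, B3–B4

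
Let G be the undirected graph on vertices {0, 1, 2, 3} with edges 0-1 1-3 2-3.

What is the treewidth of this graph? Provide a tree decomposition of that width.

The largest bag has 2 vertices, giving width 1; this decomposition certifies tw(G) ≤ 1. G has an edge, so its treewidth is at least 1. Hence tw(G) = 1 exactly.

Treewidth 1.
Bags: B1 = {0, 1}  B2 = {1, 3}  B3 = {2, 3}
Tree: B1–B2, B2–B3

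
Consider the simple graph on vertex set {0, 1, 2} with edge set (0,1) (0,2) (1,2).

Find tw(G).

2

A width-2 tree decomposition is:
Bags: B1 = {0, 1, 2}
Tree: (single bag)
A single bag containing all 3 vertices is trivially a valid decomposition of width 2. For the lower bound, the 3 vertices {0, 1, 2} are pairwise adjacent, and any tree decomposition puts a clique entirely inside one bag — forcing width ≥ 2. Therefore the treewidth is 2.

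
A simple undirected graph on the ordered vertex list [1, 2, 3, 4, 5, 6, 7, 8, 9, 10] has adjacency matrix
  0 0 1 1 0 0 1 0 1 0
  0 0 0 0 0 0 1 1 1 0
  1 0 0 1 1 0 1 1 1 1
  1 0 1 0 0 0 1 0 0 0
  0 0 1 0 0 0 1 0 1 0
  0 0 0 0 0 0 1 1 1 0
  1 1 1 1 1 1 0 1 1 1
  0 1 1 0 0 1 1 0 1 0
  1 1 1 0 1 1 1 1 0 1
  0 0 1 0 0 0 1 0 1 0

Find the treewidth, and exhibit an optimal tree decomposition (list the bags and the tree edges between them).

Treewidth 3.
One optimal decomposition is:
Bags: B1 = {1, 3, 7, 9}  B2 = {3, 7, 8, 9}  B3 = {2, 7, 8, 9}  B4 = {3, 7, 9, 10}  B5 = {3, 5, 7, 9}  B6 = {6, 7, 8, 9}  B7 = {1, 3, 4, 7}
Tree: B1–B2, B2–B3, B2–B4, B2–B5, B3–B6, B1–B7

Each bag holds 4 vertices, so the decomposition has width 3, which upper-bounds the treewidth. On the other hand G contains the 4-clique {2, 7, 8, 9}. A clique must lie in a single bag of any decomposition, so no decomposition can have width below 3. The upper and lower bounds meet at 3, so that is the treewidth.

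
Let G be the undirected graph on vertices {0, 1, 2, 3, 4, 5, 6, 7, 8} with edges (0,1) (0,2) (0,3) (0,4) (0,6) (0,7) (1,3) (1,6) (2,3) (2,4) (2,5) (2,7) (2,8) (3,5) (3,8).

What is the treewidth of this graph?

2

A width-2 tree decomposition is:
Bags: B1 = {0, 1, 3}  B2 = {0, 2, 3}  B3 = {0, 2, 7}  B4 = {2, 3, 5}  B5 = {2, 3, 8}  B6 = {0, 1, 6}  B7 = {0, 2, 4}
Tree: B1–B2, B2–B3, B2–B4, B4–B5, B1–B6, B2–B7
Every bag has size at most 3, so the width is 3 − 1 = 2 and tw(G) ≤ 2. For the lower bound, the 3 vertices {0, 1, 3} are pairwise adjacent, and any tree decomposition puts a clique entirely inside one bag — forcing width ≥ 2. Combining the bounds, tw(G) = 2.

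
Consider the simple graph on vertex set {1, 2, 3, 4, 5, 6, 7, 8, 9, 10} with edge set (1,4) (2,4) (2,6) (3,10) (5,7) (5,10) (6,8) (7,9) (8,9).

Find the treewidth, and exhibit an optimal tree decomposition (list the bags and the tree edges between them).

Treewidth 1.
One optimal decomposition is:
Bags: B1 = {1, 4}  B2 = {2, 4}  B3 = {2, 6}  B4 = {6, 8}  B5 = {8, 9}  B6 = {7, 9}  B7 = {5, 7}  B8 = {5, 10}  B9 = {3, 10}
Tree: B1–B2, B2–B3, B3–B4, B4–B5, B5–B6, B6–B7, B7–B8, B8–B9

The largest bag has 2 vertices, giving width 1; this decomposition certifies tw(G) ≤ 1. Any graph with an edge has treewidth ≥ 1, and G has the edge 1–4. Combining the bounds, tw(G) = 1.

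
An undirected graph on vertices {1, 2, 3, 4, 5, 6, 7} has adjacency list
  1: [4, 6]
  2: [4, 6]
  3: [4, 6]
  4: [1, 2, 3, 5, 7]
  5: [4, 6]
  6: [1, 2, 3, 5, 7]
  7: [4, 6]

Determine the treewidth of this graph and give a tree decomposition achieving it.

Treewidth 2.
One optimal decomposition is:
Bags: B1 = {4, 5, 6}  B2 = {1, 4, 6}  B3 = {4, 6, 7}  B4 = {3, 4, 6}  B5 = {2, 4, 6}
Tree: B1–B2, B2–B3, B3–B4, B4–B5

Every bag has size at most 3, so the width is 3 − 1 = 2 and tw(G) ≤ 2. Since 4–5–6–1–4 is a cycle in G, G is not acyclic. Forests are exactly the graphs of treewidth ≤ 1, so tw(G) ≥ 2. Hence tw(G) = 2 exactly.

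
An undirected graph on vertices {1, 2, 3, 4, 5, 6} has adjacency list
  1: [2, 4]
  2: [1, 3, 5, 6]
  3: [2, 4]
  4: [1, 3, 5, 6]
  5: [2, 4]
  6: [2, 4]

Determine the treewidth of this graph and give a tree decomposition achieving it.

Treewidth 2.
One such decomposition:
Bags: B1 = {2, 4, 6}  B2 = {2, 3, 4}  B3 = {2, 4, 5}  B4 = {1, 2, 4}
Tree: B1–B2, B2–B3, B3–B4

Each bag holds 3 vertices, so the decomposition has width 2, which upper-bounds the treewidth. For the lower bound, G contains the cycle 6–4–3–2–6, so G is not a forest; only forests have treewidth ≤ 1, hence tw(G) ≥ 2. Combining the bounds, tw(G) = 2.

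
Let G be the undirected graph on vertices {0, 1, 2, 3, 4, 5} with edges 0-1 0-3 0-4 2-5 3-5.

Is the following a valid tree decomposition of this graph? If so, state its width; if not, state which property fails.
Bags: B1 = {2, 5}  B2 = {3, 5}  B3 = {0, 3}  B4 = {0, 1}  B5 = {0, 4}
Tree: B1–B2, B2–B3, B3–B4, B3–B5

Yes; width 1.

Checking the three conditions: (i) the bags cover all of {0, 1, 2, 3, 4, 5}; (ii) for each edge, some bag contains both endpoints; (iii) the bags containing any fixed vertex form a subtree. All hold, so the decomposition is valid with width 2 − 1 = 1.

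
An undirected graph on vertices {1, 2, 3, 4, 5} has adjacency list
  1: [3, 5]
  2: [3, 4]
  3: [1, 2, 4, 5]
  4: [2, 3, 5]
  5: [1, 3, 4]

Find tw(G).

2

A width-2 tree decomposition is:
Bags: B1 = {1, 3, 5}  B2 = {3, 4, 5}  B3 = {2, 3, 4}
Tree: B1–B2, B2–B3
The largest bag has 3 vertices, giving width 2; this decomposition certifies tw(G) ≤ 2. Conversely, {1, 3, 5} is a clique of size 3, and the vertices of any clique must share a bag in every tree decomposition; so some bag has ≥ 3 vertices and tw(G) ≥ 2. Therefore the treewidth is 2.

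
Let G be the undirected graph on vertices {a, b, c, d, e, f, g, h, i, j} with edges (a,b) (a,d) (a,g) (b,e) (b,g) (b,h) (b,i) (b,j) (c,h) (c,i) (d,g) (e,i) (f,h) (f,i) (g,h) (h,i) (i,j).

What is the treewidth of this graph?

2

A width-2 tree decomposition is:
Bags: B1 = {b, h, i}  B2 = {b, g, h}  B3 = {a, b, g}  B4 = {c, h, i}  B5 = {b, e, i}  B6 = {b, i, j}  B7 = {f, h, i}  B8 = {a, d, g}
Tree: B1–B2, B2–B3, B1–B4, B1–B5, B1–B6, B4–B7, B3–B8
Every bag has size at most 3, so the width is 3 − 1 = 2 and tw(G) ≤ 2. For the lower bound, the 3 vertices {a, d, g} are pairwise adjacent, and any tree decomposition puts a clique entirely inside one bag — forcing width ≥ 2. Combining the bounds, tw(G) = 2.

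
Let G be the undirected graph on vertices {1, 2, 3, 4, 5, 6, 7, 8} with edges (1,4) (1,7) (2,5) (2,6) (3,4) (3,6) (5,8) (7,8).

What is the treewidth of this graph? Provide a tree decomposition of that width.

Treewidth 2.
One optimal decomposition is:
Bags: B1 = {2, 3, 6}  B2 = {2, 3, 5}  B3 = {3, 5, 8}  B4 = {3, 7, 8}  B5 = {1, 3, 7}  B6 = {1, 3, 4}
Tree: B1–B2, B2–B3, B3–B4, B4–B5, B5–B6

Each bag holds 3 vertices, so the decomposition has width 2, which upper-bounds the treewidth. The edges 3–6–2–5–8–7–1–4–3 form a cycle, so G is not a tree and its treewidth is at least 2. Hence tw(G) = 2 exactly.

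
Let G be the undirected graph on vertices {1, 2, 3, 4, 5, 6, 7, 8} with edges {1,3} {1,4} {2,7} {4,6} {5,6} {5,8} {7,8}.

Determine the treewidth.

1

A width-1 tree decomposition is:
Bags: B1 = {1, 3}  B2 = {1, 4}  B3 = {4, 6}  B4 = {5, 6}  B5 = {5, 8}  B6 = {7, 8}  B7 = {2, 7}
Tree: B1–B2, B2–B3, B3–B4, B4–B5, B5–B6, B6–B7
Every bag has size at most 2, so the width is 2 − 1 = 1 and tw(G) ≤ 1. Since G has at least one edge (e.g. 3–1), it is not an edgeless graph, so tw(G) ≥ 1. Hence tw(G) = 1 exactly.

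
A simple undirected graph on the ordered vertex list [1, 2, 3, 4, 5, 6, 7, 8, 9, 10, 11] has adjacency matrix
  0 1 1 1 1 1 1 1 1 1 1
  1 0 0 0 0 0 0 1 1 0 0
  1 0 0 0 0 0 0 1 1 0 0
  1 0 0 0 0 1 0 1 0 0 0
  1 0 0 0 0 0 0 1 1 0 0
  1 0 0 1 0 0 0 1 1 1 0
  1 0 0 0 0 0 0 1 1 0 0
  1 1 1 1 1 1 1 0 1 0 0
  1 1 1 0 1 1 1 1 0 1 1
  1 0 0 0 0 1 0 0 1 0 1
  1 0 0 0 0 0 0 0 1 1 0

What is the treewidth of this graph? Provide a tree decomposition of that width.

Treewidth 3.
One such decomposition:
Bags: B1 = {1, 4, 6, 8}  B2 = {1, 6, 8, 9}  B3 = {1, 7, 8, 9}  B4 = {1, 2, 8, 9}  B5 = {1, 5, 8, 9}  B6 = {1, 3, 8, 9}  B7 = {1, 6, 9, 10}  B8 = {1, 9, 10, 11}
Tree: B1–B2, B2–B3, B2–B4, B4–B5, B2–B6, B2–B7, B7–B8

Each bag holds 4 vertices, so the decomposition has width 3, which upper-bounds the treewidth. On the other hand G contains the 4-clique {1, 2, 8, 9}. A clique must lie in a single bag of any decomposition, so no decomposition can have width below 3. Hence tw(G) = 3 exactly.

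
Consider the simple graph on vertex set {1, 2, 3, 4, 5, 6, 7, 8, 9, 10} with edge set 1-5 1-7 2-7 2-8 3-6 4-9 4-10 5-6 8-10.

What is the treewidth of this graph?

A width-1 tree decomposition is:
Bags: B1 = {3, 6}  B2 = {5, 6}  B3 = {1, 5}  B4 = {1, 7}  B5 = {2, 7}  B6 = {2, 8}  B7 = {8, 10}  B8 = {4, 10}  B9 = {4, 9}
Tree: B1–B2, B2–B3, B3–B4, B4–B5, B5–B6, B6–B7, B7–B8, B8–B9
Every bag has size at most 2, so the width is 2 − 1 = 1 and tw(G) ≤ 1. G has an edge, so its treewidth is at least 1. The upper and lower bounds meet at 1, so that is the treewidth.

1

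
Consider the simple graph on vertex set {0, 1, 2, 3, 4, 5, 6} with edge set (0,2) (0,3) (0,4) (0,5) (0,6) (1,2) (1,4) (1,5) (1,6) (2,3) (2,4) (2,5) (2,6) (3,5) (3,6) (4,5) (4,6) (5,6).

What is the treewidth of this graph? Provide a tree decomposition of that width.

Treewidth 4.
One optimal decomposition is:
Bags: B1 = {1, 2, 4, 5, 6}  B2 = {0, 2, 4, 5, 6}  B3 = {0, 2, 3, 5, 6}
Tree: B1–B2, B2–B3

Each bag holds 5 vertices, so the decomposition has width 4, which upper-bounds the treewidth. For the lower bound, the 5 vertices {0, 2, 3, 5, 6} are pairwise adjacent, and any tree decomposition puts a clique entirely inside one bag — forcing width ≥ 4. The upper and lower bounds meet at 4, so that is the treewidth.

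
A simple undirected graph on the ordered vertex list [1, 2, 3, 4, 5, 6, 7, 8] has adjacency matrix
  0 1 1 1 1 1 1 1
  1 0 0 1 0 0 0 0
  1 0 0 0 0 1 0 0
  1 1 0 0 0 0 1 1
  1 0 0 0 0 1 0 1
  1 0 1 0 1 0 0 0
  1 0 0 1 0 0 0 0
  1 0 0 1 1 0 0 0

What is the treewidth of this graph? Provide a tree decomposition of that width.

The largest bag has 3 vertices, giving width 2; this decomposition certifies tw(G) ≤ 2. On the other hand G contains the 3-clique {1, 3, 6}. A clique must lie in a single bag of any decomposition, so no decomposition can have width below 2. Therefore the treewidth is 2.

Treewidth 2.
Bags: B1 = {1, 4, 8}  B2 = {1, 5, 8}  B3 = {1, 4, 7}  B4 = {1, 5, 6}  B5 = {1, 3, 6}  B6 = {1, 2, 4}
Tree: B1–B2, B1–B3, B2–B4, B4–B5, B3–B6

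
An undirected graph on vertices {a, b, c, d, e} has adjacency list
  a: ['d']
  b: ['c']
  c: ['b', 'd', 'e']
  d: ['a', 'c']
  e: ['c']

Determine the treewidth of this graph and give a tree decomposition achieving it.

Treewidth 1.
One such decomposition:
Bags: B1 = {c, e}  B2 = {b, c}  B3 = {c, d}  B4 = {a, d}
Tree: B1–B2, B2–B3, B3–B4

Every bag has size at most 2, so the width is 2 − 1 = 1 and tw(G) ≤ 1. G has an edge, so its treewidth is at least 1. Combining the bounds, tw(G) = 1.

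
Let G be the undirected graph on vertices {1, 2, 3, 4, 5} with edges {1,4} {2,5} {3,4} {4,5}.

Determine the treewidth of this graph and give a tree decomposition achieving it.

The largest bag has 2 vertices, giving width 1; this decomposition certifies tw(G) ≤ 1. Since G has at least one edge (e.g. 4–5), it is not an edgeless graph, so tw(G) ≥ 1. Therefore the treewidth is 1.

Treewidth 1.
One optimal decomposition is:
Bags: B1 = {4, 5}  B2 = {1, 4}  B3 = {3, 4}  B4 = {2, 5}
Tree: B1–B2, B1–B3, B1–B4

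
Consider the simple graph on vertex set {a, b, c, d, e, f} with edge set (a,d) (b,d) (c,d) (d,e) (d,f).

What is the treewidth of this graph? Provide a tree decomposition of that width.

Treewidth 1.
One such decomposition:
Bags: B1 = {d, e}  B2 = {a, d}  B3 = {b, d}  B4 = {c, d}  B5 = {d, f}
Tree: B1–B2, B2–B3, B1–B4, B2–B5

The largest bag has 2 vertices, giving width 1; this decomposition certifies tw(G) ≤ 1. G has an edge, so its treewidth is at least 1. Hence tw(G) = 1 exactly.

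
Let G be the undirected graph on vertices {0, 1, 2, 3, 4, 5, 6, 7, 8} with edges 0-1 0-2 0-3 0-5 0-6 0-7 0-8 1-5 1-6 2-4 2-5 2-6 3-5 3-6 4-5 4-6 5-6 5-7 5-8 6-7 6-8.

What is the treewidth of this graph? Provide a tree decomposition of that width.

Every bag has size at most 4, so the width is 4 − 1 = 3 and tw(G) ≤ 3. On the other hand G contains the 4-clique {0, 1, 5, 6}. A clique must lie in a single bag of any decomposition, so no decomposition can have width below 3. Combining the bounds, tw(G) = 3.

Treewidth 3.
Bags: B1 = {0, 2, 5, 6}  B2 = {0, 5, 6, 7}  B3 = {0, 1, 5, 6}  B4 = {0, 5, 6, 8}  B5 = {2, 4, 5, 6}  B6 = {0, 3, 5, 6}
Tree: B1–B2, B1–B3, B3–B4, B1–B5, B1–B6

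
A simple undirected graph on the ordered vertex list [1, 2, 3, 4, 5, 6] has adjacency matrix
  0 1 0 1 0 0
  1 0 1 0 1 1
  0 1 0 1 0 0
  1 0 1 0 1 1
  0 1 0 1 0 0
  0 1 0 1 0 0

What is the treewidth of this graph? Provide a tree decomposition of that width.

Every bag has size at most 3, so the width is 3 − 1 = 2 and tw(G) ≤ 2. For the lower bound, G contains the cycle 6–2–1–4–6, so G is not a forest; only forests have treewidth ≤ 1, hence tw(G) ≥ 2. Hence tw(G) = 2 exactly.

Treewidth 2.
Bags: B1 = {2, 4, 6}  B2 = {1, 2, 4}  B3 = {2, 3, 4}  B4 = {2, 4, 5}
Tree: B1–B2, B2–B3, B3–B4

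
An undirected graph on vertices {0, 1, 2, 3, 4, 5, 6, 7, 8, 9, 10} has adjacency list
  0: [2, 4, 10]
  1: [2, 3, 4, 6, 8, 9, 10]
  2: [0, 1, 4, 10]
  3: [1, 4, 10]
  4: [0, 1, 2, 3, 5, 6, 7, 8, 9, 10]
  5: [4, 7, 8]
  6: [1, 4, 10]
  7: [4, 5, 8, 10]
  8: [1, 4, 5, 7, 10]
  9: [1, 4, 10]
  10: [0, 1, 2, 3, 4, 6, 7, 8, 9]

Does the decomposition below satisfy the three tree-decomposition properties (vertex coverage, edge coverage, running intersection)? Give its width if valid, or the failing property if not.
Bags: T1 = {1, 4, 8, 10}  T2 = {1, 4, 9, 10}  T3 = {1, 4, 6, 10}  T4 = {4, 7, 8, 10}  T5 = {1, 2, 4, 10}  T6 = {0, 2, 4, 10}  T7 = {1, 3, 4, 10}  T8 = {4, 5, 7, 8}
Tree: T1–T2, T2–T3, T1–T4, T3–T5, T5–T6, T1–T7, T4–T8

Yes; width 3.

Checking the three conditions: (i) the bags cover all of {0, 1, 2, 3, 4, 5, 6, 7, 8, 9, 10}; (ii) for each edge, some bag contains both endpoints; (iii) the bags containing any fixed vertex form a subtree. All hold, so the decomposition is valid with width 4 − 1 = 3.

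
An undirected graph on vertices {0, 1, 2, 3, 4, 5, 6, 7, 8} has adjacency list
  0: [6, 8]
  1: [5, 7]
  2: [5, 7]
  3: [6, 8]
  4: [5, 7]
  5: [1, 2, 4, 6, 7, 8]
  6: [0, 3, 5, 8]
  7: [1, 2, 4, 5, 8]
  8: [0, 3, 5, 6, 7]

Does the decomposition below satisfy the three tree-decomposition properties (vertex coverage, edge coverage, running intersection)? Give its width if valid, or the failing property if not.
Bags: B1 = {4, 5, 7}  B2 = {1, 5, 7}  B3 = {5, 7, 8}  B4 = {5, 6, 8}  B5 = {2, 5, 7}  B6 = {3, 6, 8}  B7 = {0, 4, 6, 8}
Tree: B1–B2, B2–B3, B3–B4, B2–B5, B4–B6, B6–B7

No — bags containing vertex 4 are not connected in the tree.

A tree decomposition must satisfy three properties: every vertex lies in some bag; for every edge, both endpoints lie together in some bag; and for every vertex, the bags containing it form a connected subtree. Here bags containing vertex 4 are not connected in the tree, so the decomposition is invalid.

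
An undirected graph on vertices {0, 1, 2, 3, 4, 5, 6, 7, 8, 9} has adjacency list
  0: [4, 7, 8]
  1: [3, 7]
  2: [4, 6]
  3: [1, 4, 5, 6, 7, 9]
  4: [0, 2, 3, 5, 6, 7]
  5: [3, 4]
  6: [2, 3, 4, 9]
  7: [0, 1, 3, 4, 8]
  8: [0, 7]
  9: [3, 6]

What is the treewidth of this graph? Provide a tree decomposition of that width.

Treewidth 2.
One such decomposition:
Bags: B1 = {3, 4, 6}  B2 = {3, 6, 9}  B3 = {3, 4, 7}  B4 = {3, 4, 5}  B5 = {0, 4, 7}  B6 = {0, 7, 8}  B7 = {2, 4, 6}  B8 = {1, 3, 7}
Tree: B1–B2, B1–B3, B3–B4, B3–B5, B5–B6, B1–B7, B3–B8

Each bag holds 3 vertices, so the decomposition has width 2, which upper-bounds the treewidth. Conversely, {0, 7, 8} is a clique of size 3, and the vertices of any clique must share a bag in every tree decomposition; so some bag has ≥ 3 vertices and tw(G) ≥ 2. Combining the bounds, tw(G) = 2.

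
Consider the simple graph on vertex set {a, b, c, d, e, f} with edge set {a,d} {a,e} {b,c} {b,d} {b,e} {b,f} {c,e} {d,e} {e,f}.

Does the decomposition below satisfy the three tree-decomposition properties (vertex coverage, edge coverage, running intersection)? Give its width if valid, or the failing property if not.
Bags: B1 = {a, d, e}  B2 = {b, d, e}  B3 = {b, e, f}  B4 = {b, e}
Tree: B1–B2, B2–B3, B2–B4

A tree decomposition must satisfy three properties: every vertex lies in some bag; for every edge, both endpoints lie together in some bag; and for every vertex, the bags containing it form a connected subtree. Here vertex c appears in no bag, so the decomposition is invalid.

No — vertex c appears in no bag.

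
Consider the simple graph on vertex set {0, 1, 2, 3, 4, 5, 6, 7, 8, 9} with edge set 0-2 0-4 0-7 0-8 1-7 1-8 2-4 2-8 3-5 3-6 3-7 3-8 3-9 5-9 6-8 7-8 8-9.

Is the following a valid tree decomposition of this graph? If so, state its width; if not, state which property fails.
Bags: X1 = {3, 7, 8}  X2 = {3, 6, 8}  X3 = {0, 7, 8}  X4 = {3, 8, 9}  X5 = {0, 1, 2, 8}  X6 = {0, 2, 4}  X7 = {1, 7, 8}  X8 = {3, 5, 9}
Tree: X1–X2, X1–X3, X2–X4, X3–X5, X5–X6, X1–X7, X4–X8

No — bags containing vertex 1 are not connected in the tree.

A tree decomposition must satisfy three properties: every vertex lies in some bag; for every edge, both endpoints lie together in some bag; and for every vertex, the bags containing it form a connected subtree. Here bags containing vertex 1 are not connected in the tree, so the decomposition is invalid.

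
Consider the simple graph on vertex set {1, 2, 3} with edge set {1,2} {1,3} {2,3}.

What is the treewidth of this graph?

2

A width-2 tree decomposition is:
Bags: B1 = {1, 2, 3}
Tree: (single bag)
With just one bag of size 3, the width is 3 − 1 = 2, so tw(G) ≤ 2. For the lower bound, the 3 vertices {1, 2, 3} are pairwise adjacent, and any tree decomposition puts a clique entirely inside one bag — forcing width ≥ 2. Therefore the treewidth is 2.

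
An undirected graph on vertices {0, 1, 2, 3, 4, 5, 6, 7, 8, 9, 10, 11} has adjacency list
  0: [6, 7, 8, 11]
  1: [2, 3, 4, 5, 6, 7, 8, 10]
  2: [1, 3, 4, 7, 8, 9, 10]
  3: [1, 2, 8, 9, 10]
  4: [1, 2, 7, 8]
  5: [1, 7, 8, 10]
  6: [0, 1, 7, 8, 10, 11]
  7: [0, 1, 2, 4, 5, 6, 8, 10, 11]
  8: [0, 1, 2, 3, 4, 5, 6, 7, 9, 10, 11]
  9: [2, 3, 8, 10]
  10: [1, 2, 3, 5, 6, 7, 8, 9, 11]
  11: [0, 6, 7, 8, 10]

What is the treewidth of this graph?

A width-4 tree decomposition is:
Bags: B1 = {1, 6, 7, 8, 10}  B2 = {6, 7, 8, 10, 11}  B3 = {1, 2, 7, 8, 10}  B4 = {1, 2, 4, 7, 8}  B5 = {1, 2, 3, 8, 10}  B6 = {0, 6, 7, 8, 11}  B7 = {2, 3, 8, 9, 10}  B8 = {1, 5, 7, 8, 10}
Tree: B1–B2, B1–B3, B3–B4, B3–B5, B2–B6, B5–B7, B3–B8
Every bag has size at most 5, so the width is 5 − 1 = 4 and tw(G) ≤ 4. Conversely, {2, 3, 8, 9, 10} is a clique of size 5, and the vertices of any clique must share a bag in every tree decomposition; so some bag has ≥ 5 vertices and tw(G) ≥ 4. Therefore the treewidth is 4.

4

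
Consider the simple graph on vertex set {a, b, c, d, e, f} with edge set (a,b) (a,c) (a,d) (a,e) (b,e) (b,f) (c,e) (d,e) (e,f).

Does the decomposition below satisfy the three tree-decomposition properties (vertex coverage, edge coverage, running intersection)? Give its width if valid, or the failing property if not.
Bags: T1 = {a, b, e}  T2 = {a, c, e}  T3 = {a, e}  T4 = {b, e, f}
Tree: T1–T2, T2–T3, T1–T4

A tree decomposition must satisfy three properties: every vertex lies in some bag; for every edge, both endpoints lie together in some bag; and for every vertex, the bags containing it form a connected subtree. Here vertex d appears in no bag, so the decomposition is invalid.

No — vertex d appears in no bag.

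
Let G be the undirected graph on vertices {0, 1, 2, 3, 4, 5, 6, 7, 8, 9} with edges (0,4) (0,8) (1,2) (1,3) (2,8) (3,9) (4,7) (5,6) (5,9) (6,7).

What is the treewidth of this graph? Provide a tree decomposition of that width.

Treewidth 2.
One such decomposition:
Bags: B1 = {1, 2, 8}  B2 = {1, 3, 8}  B3 = {3, 8, 9}  B4 = {5, 8, 9}  B5 = {5, 6, 8}  B6 = {6, 7, 8}  B7 = {4, 7, 8}  B8 = {0, 4, 8}
Tree: B1–B2, B2–B3, B3–B4, B4–B5, B5–B6, B6–B7, B7–B8

The largest bag has 3 vertices, giving width 2; this decomposition certifies tw(G) ≤ 2. The edges 8–2–1–3–9–5–6–7–4–0–8 form a cycle, so G is not a tree and its treewidth is at least 2. Therefore the treewidth is 2.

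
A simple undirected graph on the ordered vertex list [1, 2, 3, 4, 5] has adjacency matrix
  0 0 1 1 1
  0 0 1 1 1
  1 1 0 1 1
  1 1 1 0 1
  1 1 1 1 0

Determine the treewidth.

3

A width-3 tree decomposition is:
Bags: B1 = {1, 3, 4, 5}  B2 = {2, 3, 4, 5}
Tree: B1–B2
Each bag holds 4 vertices, so the decomposition has width 3, which upper-bounds the treewidth. For the lower bound, the 4 vertices {1, 3, 4, 5} are pairwise adjacent, and any tree decomposition puts a clique entirely inside one bag — forcing width ≥ 3. Hence tw(G) = 3 exactly.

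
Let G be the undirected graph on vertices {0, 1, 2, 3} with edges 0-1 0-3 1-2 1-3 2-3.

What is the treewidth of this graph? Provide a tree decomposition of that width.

Treewidth 2.
One optimal decomposition is:
Bags: B1 = {0, 1, 3}  B2 = {1, 2, 3}
Tree: B1–B2

Each bag holds 3 vertices, so the decomposition has width 2, which upper-bounds the treewidth. For the lower bound, the 3 vertices {0, 1, 3} are pairwise adjacent, and any tree decomposition puts a clique entirely inside one bag — forcing width ≥ 2. Hence tw(G) = 2 exactly.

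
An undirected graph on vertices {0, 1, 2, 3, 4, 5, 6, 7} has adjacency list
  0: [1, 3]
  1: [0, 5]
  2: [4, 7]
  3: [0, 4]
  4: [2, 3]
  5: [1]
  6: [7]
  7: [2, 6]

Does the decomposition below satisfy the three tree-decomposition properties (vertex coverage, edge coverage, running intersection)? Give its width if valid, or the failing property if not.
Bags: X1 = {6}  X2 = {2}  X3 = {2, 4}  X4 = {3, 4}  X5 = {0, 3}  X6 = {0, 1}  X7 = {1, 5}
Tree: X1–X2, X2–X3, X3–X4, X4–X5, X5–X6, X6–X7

A tree decomposition must satisfy three properties: every vertex lies in some bag; for every edge, both endpoints lie together in some bag; and for every vertex, the bags containing it form a connected subtree. Here vertex 7 appears in no bag, so the decomposition is invalid.

No — vertex 7 appears in no bag.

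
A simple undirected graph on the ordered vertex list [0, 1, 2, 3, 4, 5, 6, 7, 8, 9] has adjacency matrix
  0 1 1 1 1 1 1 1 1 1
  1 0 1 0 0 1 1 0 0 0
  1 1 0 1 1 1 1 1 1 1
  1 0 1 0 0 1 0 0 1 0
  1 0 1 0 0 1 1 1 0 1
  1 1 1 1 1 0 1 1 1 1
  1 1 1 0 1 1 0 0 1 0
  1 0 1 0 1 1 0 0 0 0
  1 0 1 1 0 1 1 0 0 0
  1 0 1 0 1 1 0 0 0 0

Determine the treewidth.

4

A width-4 tree decomposition is:
Bags: B1 = {0, 2, 4, 5, 6}  B2 = {0, 2, 5, 6, 8}  B3 = {0, 2, 3, 5, 8}  B4 = {0, 2, 4, 5, 9}  B5 = {0, 2, 4, 5, 7}  B6 = {0, 1, 2, 5, 6}
Tree: B1–B2, B2–B3, B1–B4, B1–B5, B1–B6
The largest bag has 5 vertices, giving width 4; this decomposition certifies tw(G) ≤ 4. On the other hand G contains the 5-clique {0, 2, 3, 5, 8}. A clique must lie in a single bag of any decomposition, so no decomposition can have width below 4. Hence tw(G) = 4 exactly.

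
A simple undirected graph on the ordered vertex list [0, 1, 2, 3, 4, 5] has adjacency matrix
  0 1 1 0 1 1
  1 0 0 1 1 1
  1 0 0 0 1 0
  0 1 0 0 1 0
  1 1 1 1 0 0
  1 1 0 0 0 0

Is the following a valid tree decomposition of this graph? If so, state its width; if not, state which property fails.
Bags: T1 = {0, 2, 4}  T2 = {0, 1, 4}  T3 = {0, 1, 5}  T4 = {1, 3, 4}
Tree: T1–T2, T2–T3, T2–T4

Checking the three conditions: (i) the bags cover all of {0, 1, 2, 3, 4, 5}; (ii) for each edge, some bag contains both endpoints; (iii) the bags containing any fixed vertex form a subtree. All hold, so the decomposition is valid with width 3 − 1 = 2.

Yes; width 2.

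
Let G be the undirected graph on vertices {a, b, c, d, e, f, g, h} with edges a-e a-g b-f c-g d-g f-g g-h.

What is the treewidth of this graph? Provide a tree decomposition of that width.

Every bag has size at most 2, so the width is 2 − 1 = 1 and tw(G) ≤ 1. Any graph with an edge has treewidth ≥ 1, and G has the edge d–g. Combining the bounds, tw(G) = 1.

Treewidth 1.
One such decomposition:
Bags: B1 = {d, g}  B2 = {f, g}  B3 = {a, g}  B4 = {c, g}  B5 = {a, e}  B6 = {g, h}  B7 = {b, f}
Tree: B1–B2, B2–B3, B1–B4, B3–B5, B1–B6, B2–B7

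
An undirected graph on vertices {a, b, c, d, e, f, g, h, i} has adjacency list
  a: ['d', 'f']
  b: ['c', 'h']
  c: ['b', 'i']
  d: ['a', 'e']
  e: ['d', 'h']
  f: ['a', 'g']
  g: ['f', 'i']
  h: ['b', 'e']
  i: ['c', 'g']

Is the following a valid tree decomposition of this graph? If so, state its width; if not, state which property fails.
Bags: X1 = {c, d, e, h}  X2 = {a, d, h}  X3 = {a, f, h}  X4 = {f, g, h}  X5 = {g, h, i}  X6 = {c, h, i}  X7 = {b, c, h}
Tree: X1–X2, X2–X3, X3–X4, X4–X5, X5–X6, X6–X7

A tree decomposition must satisfy three properties: every vertex lies in some bag; for every edge, both endpoints lie together in some bag; and for every vertex, the bags containing it form a connected subtree. Here bags containing vertex c are not connected in the tree, so the decomposition is invalid.

No — bags containing vertex c are not connected in the tree.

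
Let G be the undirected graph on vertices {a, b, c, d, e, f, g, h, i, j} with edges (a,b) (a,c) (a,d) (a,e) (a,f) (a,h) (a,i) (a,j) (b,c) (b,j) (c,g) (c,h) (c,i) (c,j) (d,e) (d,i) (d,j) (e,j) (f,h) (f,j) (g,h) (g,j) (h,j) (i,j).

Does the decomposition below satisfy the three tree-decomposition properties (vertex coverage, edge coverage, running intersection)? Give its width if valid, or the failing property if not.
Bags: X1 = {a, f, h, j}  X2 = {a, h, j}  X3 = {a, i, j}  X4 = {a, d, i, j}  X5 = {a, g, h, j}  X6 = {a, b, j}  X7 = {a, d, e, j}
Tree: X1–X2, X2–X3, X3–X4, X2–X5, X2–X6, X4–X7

A tree decomposition must satisfy three properties: every vertex lies in some bag; for every edge, both endpoints lie together in some bag; and for every vertex, the bags containing it form a connected subtree. Here vertex c appears in no bag, so the decomposition is invalid.

No — vertex c appears in no bag.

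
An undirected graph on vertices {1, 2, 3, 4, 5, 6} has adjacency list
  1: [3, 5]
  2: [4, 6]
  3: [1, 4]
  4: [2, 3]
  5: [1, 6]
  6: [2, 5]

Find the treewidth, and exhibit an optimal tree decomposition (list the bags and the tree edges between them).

Each bag holds 3 vertices, so the decomposition has width 2, which upper-bounds the treewidth. Since 1–3–4–2–6–5–1 is a cycle in G, G is not acyclic. Forests are exactly the graphs of treewidth ≤ 1, so tw(G) ≥ 2. Therefore the treewidth is 2.

Treewidth 2.
One optimal decomposition is:
Bags: B1 = {1, 3, 4}  B2 = {1, 2, 4}  B3 = {1, 2, 6}  B4 = {1, 5, 6}
Tree: B1–B2, B2–B3, B3–B4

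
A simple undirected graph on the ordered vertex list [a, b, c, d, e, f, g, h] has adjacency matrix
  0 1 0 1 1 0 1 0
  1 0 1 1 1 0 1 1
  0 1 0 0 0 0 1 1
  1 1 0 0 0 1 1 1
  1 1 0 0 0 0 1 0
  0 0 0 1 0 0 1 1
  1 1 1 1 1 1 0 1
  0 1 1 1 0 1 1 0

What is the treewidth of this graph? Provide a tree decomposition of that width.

Treewidth 3.
One such decomposition:
Bags: B1 = {d, f, g, h}  B2 = {b, d, g, h}  B3 = {a, b, d, g}  B4 = {a, b, e, g}  B5 = {b, c, g, h}
Tree: B1–B2, B2–B3, B3–B4, B2–B5

Each bag holds 4 vertices, so the decomposition has width 3, which upper-bounds the treewidth. Conversely, {d, f, g, h} is a clique of size 4, and the vertices of any clique must share a bag in every tree decomposition; so some bag has ≥ 4 vertices and tw(G) ≥ 3. Therefore the treewidth is 3.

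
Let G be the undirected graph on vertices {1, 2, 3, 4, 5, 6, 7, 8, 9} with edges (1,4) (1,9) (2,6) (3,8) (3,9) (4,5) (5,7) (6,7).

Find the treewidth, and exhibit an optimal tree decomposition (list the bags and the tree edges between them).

Treewidth 1.
One optimal decomposition is:
Bags: B1 = {2, 6}  B2 = {6, 7}  B3 = {5, 7}  B4 = {4, 5}  B5 = {1, 4}  B6 = {1, 9}  B7 = {3, 9}  B8 = {3, 8}
Tree: B1–B2, B2–B3, B3–B4, B4–B5, B5–B6, B6–B7, B7–B8

Each bag holds 2 vertices, so the decomposition has width 1, which upper-bounds the treewidth. Any graph with an edge has treewidth ≥ 1, and G has the edge 2–6. Hence tw(G) = 1 exactly.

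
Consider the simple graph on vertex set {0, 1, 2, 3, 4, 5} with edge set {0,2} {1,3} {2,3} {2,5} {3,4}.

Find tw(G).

A width-1 tree decomposition is:
Bags: B1 = {2, 3}  B2 = {0, 2}  B3 = {3, 4}  B4 = {1, 3}  B5 = {2, 5}
Tree: B1–B2, B1–B3, B1–B4, B1–B5
Every bag has size at most 2, so the width is 2 − 1 = 1 and tw(G) ≤ 1. Any graph with an edge has treewidth ≥ 1, and G has the edge 3–2. The upper and lower bounds meet at 1, so that is the treewidth.

1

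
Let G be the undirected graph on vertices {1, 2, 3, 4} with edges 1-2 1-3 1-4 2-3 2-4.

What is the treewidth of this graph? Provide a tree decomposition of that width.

Treewidth 2.
Bags: B1 = {1, 2, 4}  B2 = {1, 2, 3}
Tree: B1–B2

Each bag holds 3 vertices, so the decomposition has width 2, which upper-bounds the treewidth. On the other hand G contains the 3-clique {1, 2, 3}. A clique must lie in a single bag of any decomposition, so no decomposition can have width below 2. The upper and lower bounds meet at 2, so that is the treewidth.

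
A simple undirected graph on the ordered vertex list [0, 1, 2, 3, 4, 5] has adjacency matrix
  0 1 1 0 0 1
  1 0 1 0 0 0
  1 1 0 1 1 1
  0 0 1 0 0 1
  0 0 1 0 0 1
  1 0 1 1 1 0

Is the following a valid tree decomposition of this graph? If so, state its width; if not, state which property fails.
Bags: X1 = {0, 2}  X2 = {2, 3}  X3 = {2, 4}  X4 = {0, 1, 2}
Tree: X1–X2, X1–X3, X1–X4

A tree decomposition must satisfy three properties: every vertex lies in some bag; for every edge, both endpoints lie together in some bag; and for every vertex, the bags containing it form a connected subtree. Here vertex 5 appears in no bag, so the decomposition is invalid.

No — vertex 5 appears in no bag.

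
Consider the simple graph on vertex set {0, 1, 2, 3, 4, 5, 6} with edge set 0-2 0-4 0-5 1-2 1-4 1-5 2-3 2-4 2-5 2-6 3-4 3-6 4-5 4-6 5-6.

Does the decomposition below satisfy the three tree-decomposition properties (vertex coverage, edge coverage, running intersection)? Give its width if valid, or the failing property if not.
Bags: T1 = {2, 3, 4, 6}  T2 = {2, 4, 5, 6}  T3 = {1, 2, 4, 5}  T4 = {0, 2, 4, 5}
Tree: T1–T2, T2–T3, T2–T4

Yes; width 3.

Vertex coverage: the bags together contain {0, 1, 2, 3, 4, 5, 6}, the full vertex set. Edge coverage: each edge of G has both endpoints in at least one bag. Running intersection: for every vertex, the bags containing it form a connected subtree. All three properties hold, so this is a valid tree decomposition of width max|bag| − 1 = 3, and hence tw(G) ≤ 3.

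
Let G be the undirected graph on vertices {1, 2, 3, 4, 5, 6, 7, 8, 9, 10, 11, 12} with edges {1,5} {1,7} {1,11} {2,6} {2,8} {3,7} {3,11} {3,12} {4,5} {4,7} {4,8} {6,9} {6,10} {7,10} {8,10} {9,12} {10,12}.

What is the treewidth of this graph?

A width-3 tree decomposition is:
Bags: B1 = {1, 4, 5, 11}  B2 = {1, 4, 7, 11}  B3 = {3, 4, 7, 11}  B4 = {3, 4, 7, 8}  B5 = {3, 7, 8, 10}  B6 = {3, 8, 10, 12}  B7 = {2, 8, 10, 12}  B8 = {2, 6, 10, 12}  B9 = {2, 6, 9, 12}
Tree: B1–B2, B2–B3, B3–B4, B4–B5, B5–B6, B6–B7, B7–B8, B8–B9
Every bag has size at most 4, so the width is 4 − 1 = 3 and tw(G) ≤ 3. For the lower bound: the 4 vertex sets {1,5,11}, {4}, {7}, {3,8,10,12} are disjoint, each induces a connected subgraph, and every pair is joined by at least one edge of G. Contracting each set to a single vertex therefore yields K_{4} as a minor, and since treewidth is minor-monotone, tw(G) ≥ tw(K_{4}) = 3. Combining the bounds, tw(G) = 3.

3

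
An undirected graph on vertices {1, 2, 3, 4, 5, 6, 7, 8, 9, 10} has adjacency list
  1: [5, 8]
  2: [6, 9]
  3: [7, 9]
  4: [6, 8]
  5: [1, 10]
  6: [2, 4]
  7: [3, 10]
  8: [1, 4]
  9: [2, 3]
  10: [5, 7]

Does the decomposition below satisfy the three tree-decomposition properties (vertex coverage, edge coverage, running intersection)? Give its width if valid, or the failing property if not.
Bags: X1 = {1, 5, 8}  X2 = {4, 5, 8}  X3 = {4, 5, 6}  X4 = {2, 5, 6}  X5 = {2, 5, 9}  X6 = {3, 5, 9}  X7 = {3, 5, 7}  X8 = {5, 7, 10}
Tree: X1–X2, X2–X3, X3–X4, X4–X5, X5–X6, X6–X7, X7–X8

Yes; width 2.

Every vertex of G appears in some bag (union = {1, 2, 3, 4, 5, 6, 7, 8, 9, 10}); every edge is covered by a bag; and for each vertex v the set of bags containing v is connected in the bag tree. The decomposition is therefore valid. The largest bag has 3 vertices, so the width is 2.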